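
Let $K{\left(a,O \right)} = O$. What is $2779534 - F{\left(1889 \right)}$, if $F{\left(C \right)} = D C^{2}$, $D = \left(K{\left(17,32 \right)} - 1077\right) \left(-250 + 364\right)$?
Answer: $425096860264$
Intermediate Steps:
$D = -119130$ ($D = \left(32 - 1077\right) \left(-250 + 364\right) = \left(-1045\right) 114 = -119130$)
$F{\left(C \right)} = - 119130 C^{2}$
$2779534 - F{\left(1889 \right)} = 2779534 - - 119130 \cdot 1889^{2} = 2779534 - \left(-119130\right) 3568321 = 2779534 - -425094080730 = 2779534 + 425094080730 = 425096860264$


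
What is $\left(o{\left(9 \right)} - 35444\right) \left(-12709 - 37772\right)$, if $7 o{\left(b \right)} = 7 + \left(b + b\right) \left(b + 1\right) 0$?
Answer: $1789198083$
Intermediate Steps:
$o{\left(b \right)} = 1$ ($o{\left(b \right)} = \frac{7 + \left(b + b\right) \left(b + 1\right) 0}{7} = \frac{7 + 2 b \left(1 + b\right) 0}{7} = \frac{7 + 0}{7} = \frac{1}{7} \cdot 7 = 1$)
$\left(o{\left(9 \right)} - 35444\right) \left(-12709 - 37772\right) = \left(1 - 35444\right) \left(-12709 - 37772\right) = - 35443 \left(-12709 - 37772\right) = \left(-35443\right) \left(-50481\right) = 1789198083$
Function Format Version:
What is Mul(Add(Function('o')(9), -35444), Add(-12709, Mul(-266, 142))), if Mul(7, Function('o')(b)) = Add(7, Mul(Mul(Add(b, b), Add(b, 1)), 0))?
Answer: 1789198083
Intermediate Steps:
Function('o')(b) = 1 (Function('o')(b) = Mul(Rational(1, 7), Add(7, Mul(Mul(Add(b, b), Add(b, 1)), 0))) = Mul(Rational(1, 7), Add(7, Mul(Mul(Mul(2, b), Add(1, b)), 0))) = Mul(Rational(1, 7), Add(7, Mul(Mul(2, b, Add(1, b)), 0))) = Mul(Rational(1, 7), Add(7, 0)) = Mul(Rational(1, 7), 7) = 1)
Mul(Add(Function('o')(9), -35444), Add(-12709, Mul(-266, 142))) = Mul(Add(1, -35444), Add(-12709, Mul(-266, 142))) = Mul(-35443, Add(-12709, -37772)) = Mul(-35443, -50481) = 1789198083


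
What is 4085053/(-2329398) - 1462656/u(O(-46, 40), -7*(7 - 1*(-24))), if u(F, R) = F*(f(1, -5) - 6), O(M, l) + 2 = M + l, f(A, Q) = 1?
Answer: -425908920401/11646990 ≈ -36568.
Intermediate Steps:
O(M, l) = -2 + M + l (O(M, l) = -2 + (M + l) = -2 + M + l)
u(F, R) = -5*F (u(F, R) = F*(1 - 6) = F*(-5) = -5*F)
4085053/(-2329398) - 1462656/u(O(-46, 40), -7*(7 - 1*(-24))) = 4085053/(-2329398) - 1462656*(-1/(5*(-2 - 46 + 40))) = 4085053*(-1/2329398) - 1462656/((-5*(-8))) = -4085053/2329398 - 1462656/40 = -4085053/2329398 - 1462656*1/40 = -4085053/2329398 - 182832/5 = -425908920401/11646990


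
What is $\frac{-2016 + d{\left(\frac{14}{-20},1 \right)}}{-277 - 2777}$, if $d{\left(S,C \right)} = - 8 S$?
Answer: $\frac{5026}{7635} \approx 0.65828$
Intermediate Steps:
$\frac{-2016 + d{\left(\frac{14}{-20},1 \right)}}{-277 - 2777} = \frac{-2016 - 8 \frac{14}{-20}}{-277 - 2777} = \frac{-2016 - 8 \cdot 14 \left(- \frac{1}{20}\right)}{-3054} = \left(-2016 - - \frac{28}{5}\right) \left(- \frac{1}{3054}\right) = \left(-2016 + \frac{28}{5}\right) \left(- \frac{1}{3054}\right) = \left(- \frac{10052}{5}\right) \left(- \frac{1}{3054}\right) = \frac{5026}{7635}$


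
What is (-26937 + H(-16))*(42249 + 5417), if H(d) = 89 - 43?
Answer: -1281786406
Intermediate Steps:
H(d) = 46
(-26937 + H(-16))*(42249 + 5417) = (-26937 + 46)*(42249 + 5417) = -26891*47666 = -1281786406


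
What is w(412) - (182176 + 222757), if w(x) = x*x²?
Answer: 69529595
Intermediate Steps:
w(x) = x³
w(412) - (182176 + 222757) = 412³ - (182176 + 222757) = 69934528 - 1*404933 = 69934528 - 404933 = 69529595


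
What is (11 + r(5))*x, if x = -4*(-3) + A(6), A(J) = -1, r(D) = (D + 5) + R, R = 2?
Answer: 253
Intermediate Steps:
r(D) = 7 + D (r(D) = (D + 5) + 2 = (5 + D) + 2 = 7 + D)
x = 11 (x = -4*(-3) - 1 = 12 - 1 = 11)
(11 + r(5))*x = (11 + (7 + 5))*11 = (11 + 12)*11 = 23*11 = 253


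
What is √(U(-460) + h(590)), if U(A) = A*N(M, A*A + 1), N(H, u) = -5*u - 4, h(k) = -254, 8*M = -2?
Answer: √486683886 ≈ 22061.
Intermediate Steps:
M = -¼ (M = (⅛)*(-2) = -¼ ≈ -0.25000)
N(H, u) = -4 - 5*u
U(A) = A*(-9 - 5*A²) (U(A) = A*(-4 - 5*(A*A + 1)) = A*(-4 - 5*(A² + 1)) = A*(-4 - 5*(1 + A²)) = A*(-4 + (-5 - 5*A²)) = A*(-9 - 5*A²))
√(U(-460) + h(590)) = √(-1*(-460)*(9 + 5*(-460)²) - 254) = √(-1*(-460)*(9 + 5*211600) - 254) = √(-1*(-460)*(9 + 1058000) - 254) = √(-1*(-460)*1058009 - 254) = √(486684140 - 254) = √486683886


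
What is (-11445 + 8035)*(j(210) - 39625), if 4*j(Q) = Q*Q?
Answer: 97526000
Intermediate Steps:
j(Q) = Q**2/4 (j(Q) = (Q*Q)/4 = Q**2/4)
(-11445 + 8035)*(j(210) - 39625) = (-11445 + 8035)*((1/4)*210**2 - 39625) = -3410*((1/4)*44100 - 39625) = -3410*(11025 - 39625) = -3410*(-28600) = 97526000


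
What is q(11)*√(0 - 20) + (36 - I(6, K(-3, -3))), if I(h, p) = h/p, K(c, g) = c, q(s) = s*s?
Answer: 38 + 242*I*√5 ≈ 38.0 + 541.13*I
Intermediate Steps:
q(s) = s²
q(11)*√(0 - 20) + (36 - I(6, K(-3, -3))) = 11²*√(0 - 20) + (36 - 6/(-3)) = 121*√(-20) + (36 - 6*(-1)/3) = 121*(2*I*√5) + (36 - 1*(-2)) = 242*I*√5 + (36 + 2) = 242*I*√5 + 38 = 38 + 242*I*√5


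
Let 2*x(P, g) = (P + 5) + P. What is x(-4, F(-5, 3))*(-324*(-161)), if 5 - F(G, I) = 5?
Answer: -78246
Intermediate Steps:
F(G, I) = 0 (F(G, I) = 5 - 1*5 = 5 - 5 = 0)
x(P, g) = 5/2 + P (x(P, g) = ((P + 5) + P)/2 = ((5 + P) + P)/2 = (5 + 2*P)/2 = 5/2 + P)
x(-4, F(-5, 3))*(-324*(-161)) = (5/2 - 4)*(-324*(-161)) = -3/2*52164 = -78246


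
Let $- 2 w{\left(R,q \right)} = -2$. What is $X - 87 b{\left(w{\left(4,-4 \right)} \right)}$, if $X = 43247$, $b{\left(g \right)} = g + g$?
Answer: $43073$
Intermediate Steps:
$w{\left(R,q \right)} = 1$ ($w{\left(R,q \right)} = \left(- \frac{1}{2}\right) \left(-2\right) = 1$)
$b{\left(g \right)} = 2 g$
$X - 87 b{\left(w{\left(4,-4 \right)} \right)} = 43247 - 87 \cdot 2 \cdot 1 = 43247 - 87 \cdot 2 = 43247 - 174 = 43073$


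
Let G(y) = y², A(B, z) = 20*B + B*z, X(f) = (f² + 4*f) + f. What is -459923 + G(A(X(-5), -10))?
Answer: -459923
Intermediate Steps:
X(f) = f² + 5*f
-459923 + G(A(X(-5), -10)) = -459923 + ((-5*(5 - 5))*(20 - 10))² = -459923 + (-5*0*10)² = -459923 + (0*10)² = -459923 + 0² = -459923 + 0 = -459923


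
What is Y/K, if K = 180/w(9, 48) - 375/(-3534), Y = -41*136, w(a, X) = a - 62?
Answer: 348131984/205415 ≈ 1694.8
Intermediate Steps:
w(a, X) = -62 + a
Y = -5576
K = -205415/62434 (K = 180/(-62 + 9) - 375/(-3534) = 180/(-53) - 375*(-1/3534) = 180*(-1/53) + 125/1178 = -180/53 + 125/1178 = -205415/62434 ≈ -3.2901)
Y/K = -5576/(-205415/62434) = -5576*(-62434/205415) = 348131984/205415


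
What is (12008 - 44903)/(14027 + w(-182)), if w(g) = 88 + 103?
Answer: -32895/14218 ≈ -2.3136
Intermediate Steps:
w(g) = 191
(12008 - 44903)/(14027 + w(-182)) = (12008 - 44903)/(14027 + 191) = -32895/14218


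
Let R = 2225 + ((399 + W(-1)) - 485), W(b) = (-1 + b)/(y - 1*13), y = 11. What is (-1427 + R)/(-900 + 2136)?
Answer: 713/1236 ≈ 0.57686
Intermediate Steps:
W(b) = 1/2 - b/2 (W(b) = (-1 + b)/(11 - 1*13) = (-1 + b)/(11 - 13) = (-1 + b)/(-2) = (-1 + b)*(-1/2) = 1/2 - b/2)
R = 2140 (R = 2225 + ((399 + (1/2 - 1/2*(-1))) - 485) = 2225 + ((399 + (1/2 + 1/2)) - 485) = 2225 + ((399 + 1) - 485) = 2225 + (400 - 485) = 2225 - 85 = 2140)
(-1427 + R)/(-900 + 2136) = (-1427 + 2140)/(-900 + 2136) = 713/1236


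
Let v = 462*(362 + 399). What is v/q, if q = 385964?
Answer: 175791/192982 ≈ 0.91092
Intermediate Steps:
v = 351582 (v = 462*761 = 351582)
v/q = 351582/385964 = 351582*(1/385964) = 175791/192982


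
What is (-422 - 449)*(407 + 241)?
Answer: -564408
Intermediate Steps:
(-422 - 449)*(407 + 241) = -871*648 = -564408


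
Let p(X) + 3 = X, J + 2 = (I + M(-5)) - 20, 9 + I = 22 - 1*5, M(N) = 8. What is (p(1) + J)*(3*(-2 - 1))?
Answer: 72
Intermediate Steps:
I = 8 (I = -9 + (22 - 1*5) = -9 + (22 - 5) = -9 + 17 = 8)
J = -6 (J = -2 + ((8 + 8) - 20) = -2 + (16 - 20) = -2 - 4 = -6)
p(X) = -3 + X
(p(1) + J)*(3*(-2 - 1)) = ((-3 + 1) - 6)*(3*(-2 - 1)) = (-2 - 6)*(3*(-3)) = -8*(-9) = 72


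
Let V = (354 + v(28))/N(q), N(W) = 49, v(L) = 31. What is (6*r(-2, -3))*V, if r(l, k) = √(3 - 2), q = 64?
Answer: 330/7 ≈ 47.143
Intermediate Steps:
r(l, k) = 1 (r(l, k) = √1 = 1)
V = 55/7 (V = (354 + 31)/49 = 385*(1/49) = 55/7 ≈ 7.8571)
(6*r(-2, -3))*V = (6*1)*(55/7) = 6*(55/7) = 330/7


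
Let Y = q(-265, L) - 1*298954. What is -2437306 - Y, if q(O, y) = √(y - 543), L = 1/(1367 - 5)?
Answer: -2138352 - I*√1007287530/1362 ≈ -2.1384e+6 - 23.302*I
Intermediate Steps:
L = 1/1362 ≈ 0.00073421
q(O, y) = √(-543 + y)
Y = -298954 + I*√1007287530/1362 (Y = √(-543 + 1/1362) - 1*298954 = √(-739565/1362) - 298954 = I*√1007287530/1362 - 298954 = -298954 + I*√1007287530/1362 ≈ -2.9895e+5 + 23.302*I)
-2437306 - Y = -2437306 - (-298954 + I*√1007287530/1362) = -2437306 + (298954 - I*√1007287530/1362) = -2138352 - I*√1007287530/1362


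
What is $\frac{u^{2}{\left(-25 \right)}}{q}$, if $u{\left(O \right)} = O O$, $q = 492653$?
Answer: $\frac{390625}{492653} \approx 0.7929$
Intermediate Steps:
$u{\left(O \right)} = O^{2}$
$\frac{u^{2}{\left(-25 \right)}}{q} = \frac{\left(\left(-25\right)^{2}\right)^{2}}{492653} = 625^{2} \cdot \frac{1}{492653} = 390625 \cdot \frac{1}{492653} = \frac{390625}{492653}$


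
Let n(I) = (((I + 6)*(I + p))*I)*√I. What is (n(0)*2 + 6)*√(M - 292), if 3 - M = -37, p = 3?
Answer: 36*I*√7 ≈ 95.247*I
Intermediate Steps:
M = 40 (M = 3 - 1*(-37) = 3 + 37 = 40)
n(I) = I^(3/2)*(3 + I)*(6 + I) (n(I) = (((I + 6)*(I + 3))*I)*√I = (((6 + I)*(3 + I))*I)*√I = (((3 + I)*(6 + I))*I)*√I = (I*(3 + I)*(6 + I))*√I = I^(3/2)*(3 + I)*(6 + I))
(n(0)*2 + 6)*√(M - 292) = ((0^(3/2)*(18 + 0² + 9*0))*2 + 6)*√(40 - 292) = ((0*(18 + 0 + 0))*2 + 6)*√(-252) = ((0*18)*2 + 6)*(6*I*√7) = (0*2 + 6)*(6*I*√7) = (0 + 6)*(6*I*√7) = 6*(6*I*√7) = 36*I*√7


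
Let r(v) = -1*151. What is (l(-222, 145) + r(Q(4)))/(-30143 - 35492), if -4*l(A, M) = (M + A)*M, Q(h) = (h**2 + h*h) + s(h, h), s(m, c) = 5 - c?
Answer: -10561/262540 ≈ -0.040226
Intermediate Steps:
Q(h) = 5 - h + 2*h**2 (Q(h) = (h**2 + h*h) + (5 - h) = (h**2 + h**2) + (5 - h) = 2*h**2 + (5 - h) = 5 - h + 2*h**2)
r(v) = -151
l(A, M) = -M*(A + M)/4 (l(A, M) = -(M + A)*M/4 = -(A + M)*M/4 = -M*(A + M)/4)
(l(-222, 145) + r(Q(4)))/(-30143 - 35492) = (-1/4*145*(-222 + 145) - 151)/(-30143 - 35492) = (-1/4*145*(-77) - 151)/(-65635) = (11165/4 - 151)*(-1/65635) = (10561/4)*(-1/65635) = -10561/262540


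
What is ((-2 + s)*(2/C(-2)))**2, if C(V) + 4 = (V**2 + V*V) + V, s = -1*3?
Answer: 25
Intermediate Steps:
s = -3
C(V) = -4 + V + 2*V**2 (C(V) = -4 + ((V**2 + V*V) + V) = -4 + ((V**2 + V**2) + V) = -4 + (2*V**2 + V) = -4 + (V + 2*V**2) = -4 + V + 2*V**2)
((-2 + s)*(2/C(-2)))**2 = ((-2 - 3)*(2/(-4 - 2 + 2*(-2)**2)))**2 = (-10/(-4 - 2 + 2*4))**2 = (-10/(-4 - 2 + 8))**2 = (-10/2)**2 = (-5*1)**2 = (-5)**2 = 25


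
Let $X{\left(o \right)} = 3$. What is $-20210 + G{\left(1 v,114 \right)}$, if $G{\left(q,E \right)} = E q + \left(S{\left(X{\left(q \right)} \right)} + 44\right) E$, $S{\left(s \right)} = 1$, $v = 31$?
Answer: $-11546$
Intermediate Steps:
$G{\left(q,E \right)} = 45 E + E q$ ($G{\left(q,E \right)} = E q + \left(1 + 44\right) E = E q + 45 E = 45 E + E q$)
$-20210 + G{\left(1 v,114 \right)} = -20210 + 114 \left(45 + 1 \cdot 31\right) = -20210 + 114 \left(45 + 31\right) = -20210 + 114 \cdot 76 = -20210 + 8664 = -11546$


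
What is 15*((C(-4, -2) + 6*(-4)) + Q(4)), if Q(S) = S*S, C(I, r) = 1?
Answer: -105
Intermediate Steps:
Q(S) = S²
15*((C(-4, -2) + 6*(-4)) + Q(4)) = 15*((1 + 6*(-4)) + 4²) = 15*((1 - 24) + 16) = 15*(-23 + 16) = 15*(-7) = -105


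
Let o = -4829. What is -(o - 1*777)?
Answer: 5606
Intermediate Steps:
-(o - 1*777) = -(-4829 - 1*777) = -(-4829 - 777) = -1*(-5606) = 5606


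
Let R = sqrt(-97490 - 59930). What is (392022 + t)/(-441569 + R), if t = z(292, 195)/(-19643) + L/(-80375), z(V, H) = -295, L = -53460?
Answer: -54659866699619816639/61568178034383056725 - 247571123424062*I*sqrt(39355)/61568178034383056725 ≈ -0.88779 - 0.00079771*I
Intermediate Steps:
R = 2*I*sqrt(39355) (R = sqrt(-157420) = 2*I*sqrt(39355) ≈ 396.76*I)
t = 214765081/315761225 (t = -295/(-19643) - 53460/(-80375) = -295*(-1/19643) - 53460*(-1/80375) = 295/19643 + 10692/16075 = 214765081/315761225 ≈ 0.68015)
(392022 + t)/(-441569 + R) = (392022 + 214765081/315761225)/(-441569 + 2*I*sqrt(39355)) = 123785561712031/(315761225*(-441569 + 2*I*sqrt(39355)))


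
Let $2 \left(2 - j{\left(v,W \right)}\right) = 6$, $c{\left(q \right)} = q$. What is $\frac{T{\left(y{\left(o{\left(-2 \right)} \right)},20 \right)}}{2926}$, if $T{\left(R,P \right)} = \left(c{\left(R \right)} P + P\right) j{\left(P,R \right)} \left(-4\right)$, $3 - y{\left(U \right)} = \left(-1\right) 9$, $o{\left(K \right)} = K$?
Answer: $\frac{520}{1463} \approx 0.35543$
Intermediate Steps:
$j{\left(v,W \right)} = -1$ ($j{\left(v,W \right)} = 2 - 3 = -1$)
$y{\left(U \right)} = 12$ ($y{\left(U \right)} = 3 - \left(-1\right) 9 = 3 - -9 = 3 + 9 = 12$)
$T{\left(R,P \right)} = 4 P + 4 P R$ ($T{\left(R,P \right)} = \left(R P + P\right) \left(-1\right) \left(-4\right) = \left(P R + P\right) \left(-1\right) \left(-4\right) = \left(P + P R\right) \left(-1\right) \left(-4\right) = \left(- P - P R\right) \left(-4\right) = 4 P + 4 P R$)
$\frac{T{\left(y{\left(o{\left(-2 \right)} \right)},20 \right)}}{2926} = \frac{4 \cdot 20 \left(1 + 12\right)}{2926} = 4 \cdot 20 \cdot 13 \cdot \frac{1}{2926} = 1040 \cdot \frac{1}{2926} = \frac{520}{1463}$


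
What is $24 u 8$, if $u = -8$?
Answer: $-1536$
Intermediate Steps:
$24 u 8 = 24 \left(-8\right) 8 = \left(-192\right) 8 = -1536$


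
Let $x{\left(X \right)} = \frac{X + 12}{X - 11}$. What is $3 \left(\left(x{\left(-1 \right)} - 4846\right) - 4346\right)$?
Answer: $- \frac{110315}{4} \approx -27579.0$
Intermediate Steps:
$x{\left(X \right)} = \frac{12 + X}{-11 + X}$
$3 \left(\left(x{\left(-1 \right)} - 4846\right) - 4346\right) = 3 \left(\left(\frac{12 - 1}{-11 - 1} - 4846\right) - 4346\right) = 3 \left(\left(\frac{1}{-12} \cdot 11 - 4846\right) - 4346\right) = 3 \left(\left(\left(- \frac{1}{12}\right) 11 - 4846\right) - 4346\right) = 3 \left(\left(- \frac{11}{12} - 4846\right) - 4346\right) = 3 \left(- \frac{58163}{12} - 4346\right) = 3 \left(- \frac{110315}{12}\right) = - \frac{110315}{4}$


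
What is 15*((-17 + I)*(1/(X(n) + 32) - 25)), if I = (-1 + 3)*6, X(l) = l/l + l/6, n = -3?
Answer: 24345/13 ≈ 1872.7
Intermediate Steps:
X(l) = 1 + l/6 (X(l) = 1 + l*(⅙) = 1 + l/6)
I = 12 (I = 2*6 = 12)
15*((-17 + I)*(1/(X(n) + 32) - 25)) = 15*((-17 + 12)*(1/((1 + (⅙)*(-3)) + 32) - 25)) = 15*(-5*(1/((1 - ½) + 32) - 25)) = 15*(-5*(1/(½ + 32) - 25)) = 15*(-5*(1/(65/2) - 25)) = 15*(-5*(2/65 - 25)) = 15*(-5*(-1623/65)) = 15*(1623/13) = 24345/13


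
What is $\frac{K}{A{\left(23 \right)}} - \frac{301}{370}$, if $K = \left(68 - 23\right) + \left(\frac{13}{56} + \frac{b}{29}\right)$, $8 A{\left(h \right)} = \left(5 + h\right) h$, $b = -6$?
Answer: $- \frac{6147781}{24185420} \approx -0.25419$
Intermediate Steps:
$A{\left(h \right)} = \frac{h \left(5 + h\right)}{8}$ ($A{\left(h \right)} = \frac{\left(5 + h\right) h}{8} = \frac{h \left(5 + h\right)}{8}$)
$K = \frac{73121}{1624}$ ($K = \left(68 - 23\right) + \left(\frac{13}{56} - \frac{6}{29}\right) = 45 + \left(13 \cdot \frac{1}{56} - \frac{6}{29}\right) = 45 + \left(\frac{13}{56} - \frac{6}{29}\right) = 45 + \frac{41}{1624} = \frac{73121}{1624} \approx 45.025$)
$\frac{K}{A{\left(23 \right)}} - \frac{301}{370} = \frac{73121}{1624 \cdot \frac{1}{8} \cdot 23 \left(5 + 23\right)} - \frac{301}{370} = \frac{73121}{1624 \cdot \frac{1}{8} \cdot 23 \cdot 28} - \frac{301}{370} = \frac{73121}{1624 \cdot \frac{161}{2}} - \frac{301}{370} = \frac{73121}{1624} \cdot \frac{2}{161} - \frac{301}{370} = \frac{73121}{130732} - \frac{301}{370} = - \frac{6147781}{24185420}$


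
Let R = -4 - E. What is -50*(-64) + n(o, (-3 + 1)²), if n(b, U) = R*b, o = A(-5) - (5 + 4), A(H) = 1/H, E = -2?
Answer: 16092/5 ≈ 3218.4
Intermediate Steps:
R = -2 (R = -4 - 1*(-2) = -4 + 2 = -2)
o = -46/5 (o = 1/(-5) - (5 + 4) = -⅕ - 1*9 = -⅕ - 9 = -46/5 ≈ -9.2000)
n(b, U) = -2*b
-50*(-64) + n(o, (-3 + 1)²) = -50*(-64) - 2*(-46/5) = 3200 + 92/5 = 16092/5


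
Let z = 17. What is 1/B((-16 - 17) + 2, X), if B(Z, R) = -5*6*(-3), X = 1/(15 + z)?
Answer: 1/90 ≈ 0.011111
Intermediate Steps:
X = 1/32 (X = 1/(15 + 17) = 1/32 ≈ 0.031250)
B(Z, R) = 90 (B(Z, R) = -30*(-3) = 90)
1/B((-16 - 17) + 2, X) = 1/90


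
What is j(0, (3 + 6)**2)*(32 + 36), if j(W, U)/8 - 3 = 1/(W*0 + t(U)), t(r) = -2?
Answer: 1360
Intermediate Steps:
j(W, U) = 20 (j(W, U) = 24 + 8/(W*0 - 2) = 24 + 8/(0 - 2) = 24 + 8/(-2) = 24 + 8*(-1/2) = 24 - 4 = 20)
j(0, (3 + 6)**2)*(32 + 36) = 20*(32 + 36) = 20*68 = 1360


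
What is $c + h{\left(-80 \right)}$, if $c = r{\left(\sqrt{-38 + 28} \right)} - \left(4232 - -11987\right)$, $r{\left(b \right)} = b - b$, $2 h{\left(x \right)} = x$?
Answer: $-16259$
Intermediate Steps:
$h{\left(x \right)} = \frac{x}{2}$
$r{\left(b \right)} = 0$
$c = -16219$ ($c = 0 - \left(4232 - -11987\right) = 0 - \left(4232 + 11987\right) = 0 - 16219 = -16219$)
$c + h{\left(-80 \right)} = -16219 + \frac{1}{2} \left(-80\right) = -16219 - 40 = -16259$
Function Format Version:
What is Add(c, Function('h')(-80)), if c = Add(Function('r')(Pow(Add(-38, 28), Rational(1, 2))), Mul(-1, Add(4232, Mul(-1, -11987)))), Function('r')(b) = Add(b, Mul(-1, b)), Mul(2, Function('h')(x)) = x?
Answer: -16259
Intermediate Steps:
Function('h')(x) = Mul(Rational(1, 2), x)
Function('r')(b) = 0
c = -16219 (c = Add(0, Mul(-1, Add(4232, Mul(-1, -11987)))) = Add(0, Mul(-1, Add(4232, 11987))) = Add(0, Mul(-1, 16219)) = Add(0, -16219) = -16219)
Add(c, Function('h')(-80)) = Add(-16219, Mul(Rational(1, 2), -80)) = Add(-16219, -40) = -16259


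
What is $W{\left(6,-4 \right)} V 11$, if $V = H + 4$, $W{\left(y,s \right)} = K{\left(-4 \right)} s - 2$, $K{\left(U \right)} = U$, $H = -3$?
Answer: $154$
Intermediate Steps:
$W{\left(y,s \right)} = -2 - 4 s$ ($W{\left(y,s \right)} = - 4 s - 2 = -2 - 4 s$)
$V = 1$ ($V = -3 + 4 = 1$)
$W{\left(6,-4 \right)} V 11 = \left(-2 - -16\right) 1 \cdot 11 = \left(-2 + 16\right) 1 \cdot 11 = 14 \cdot 1 \cdot 11 = 14 \cdot 11 = 154$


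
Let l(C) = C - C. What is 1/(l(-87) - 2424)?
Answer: -1/2424 ≈ -0.00041254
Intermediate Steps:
l(C) = 0
1/(l(-87) - 2424) = 1/(0 - 2424) = 1/(-2424) = -1/2424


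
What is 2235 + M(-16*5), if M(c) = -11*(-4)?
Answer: 2279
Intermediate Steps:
M(c) = 44
2235 + M(-16*5) = 2235 + 44 = 2279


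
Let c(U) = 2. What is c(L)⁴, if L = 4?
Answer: 16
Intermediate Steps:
c(L)⁴ = 2⁴ = 16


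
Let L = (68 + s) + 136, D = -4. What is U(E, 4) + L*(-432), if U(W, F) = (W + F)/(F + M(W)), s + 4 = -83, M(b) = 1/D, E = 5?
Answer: -252708/5 ≈ -50542.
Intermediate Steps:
M(b) = -1/4 (M(b) = 1/(-4) = -1/4)
s = -87 (s = -4 - 83 = -87)
U(W, F) = (F + W)/(-1/4 + F) (U(W, F) = (W + F)/(F - 1/4) = (F + W)/(-1/4 + F))
L = 117 (L = (68 - 87) + 136 = -19 + 136 = 117)
U(E, 4) + L*(-432) = 4*(4 + 5)/(-1 + 4*4) + 117*(-432) = 4*9/(-1 + 16) - 50544 = 4*9/15 - 50544 = 4*(1/15)*9 - 50544 = 12/5 - 50544 = -252708/5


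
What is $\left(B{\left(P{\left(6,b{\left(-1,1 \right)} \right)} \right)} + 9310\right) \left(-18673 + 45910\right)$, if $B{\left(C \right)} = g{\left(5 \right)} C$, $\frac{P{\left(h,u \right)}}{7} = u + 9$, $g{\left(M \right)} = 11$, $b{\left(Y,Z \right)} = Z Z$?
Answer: $274548960$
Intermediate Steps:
$b{\left(Y,Z \right)} = Z^{2}$
$P{\left(h,u \right)} = 63 + 7 u$ ($P{\left(h,u \right)} = 7 \left(u + 9\right) = 7 \left(9 + u\right) = 63 + 7 u$)
$B{\left(C \right)} = 11 C$
$\left(B{\left(P{\left(6,b{\left(-1,1 \right)} \right)} \right)} + 9310\right) \left(-18673 + 45910\right) = \left(11 \left(63 + 7 \cdot 1^{2}\right) + 9310\right) \left(-18673 + 45910\right) = \left(11 \left(63 + 7 \cdot 1\right) + 9310\right) 27237 = \left(11 \left(63 + 7\right) + 9310\right) 27237 = \left(11 \cdot 70 + 9310\right) 27237 = \left(770 + 9310\right) 27237 = 10080 \cdot 27237 = 274548960$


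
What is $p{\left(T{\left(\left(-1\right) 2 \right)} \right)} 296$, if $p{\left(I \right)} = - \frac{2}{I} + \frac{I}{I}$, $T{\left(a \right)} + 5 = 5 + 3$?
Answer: $\frac{296}{3} \approx 98.667$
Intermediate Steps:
$T{\left(a \right)} = 3$ ($T{\left(a \right)} = -5 + \left(5 + 3\right) = -5 + 8 = 3$)
$p{\left(I \right)} = 1 - \frac{2}{I}$ ($p{\left(I \right)} = - \frac{2}{I} + 1 = 1 - \frac{2}{I}$)
$p{\left(T{\left(\left(-1\right) 2 \right)} \right)} 296 = \frac{-2 + 3}{3} \cdot 296 = \frac{1}{3} \cdot 1 \cdot 296 = \frac{1}{3} \cdot 296 = \frac{296}{3}$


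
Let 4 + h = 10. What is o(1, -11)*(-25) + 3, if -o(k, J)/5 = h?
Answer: 753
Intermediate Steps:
h = 6 (h = -4 + 10 = 6)
o(k, J) = -30 (o(k, J) = -5*6 = -30)
o(1, -11)*(-25) + 3 = -30*(-25) + 3 = 750 + 3 = 753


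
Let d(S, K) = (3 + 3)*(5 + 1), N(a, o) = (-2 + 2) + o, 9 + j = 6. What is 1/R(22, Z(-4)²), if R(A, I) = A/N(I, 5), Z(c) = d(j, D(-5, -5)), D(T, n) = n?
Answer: 5/22 ≈ 0.22727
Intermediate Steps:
j = -3 (j = -9 + 6 = -3)
N(a, o) = o (N(a, o) = 0 + o = o)
d(S, K) = 36 (d(S, K) = 6*6 = 36)
Z(c) = 36
R(A, I) = A/5
1/R(22, Z(-4)²) = 1/((⅕)*22) = 1/(22/5) = 5/22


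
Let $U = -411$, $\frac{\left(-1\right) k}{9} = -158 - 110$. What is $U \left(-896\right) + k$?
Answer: $370668$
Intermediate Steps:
$k = 2412$ ($k = - 9 \left(-158 - 110\right) = \left(-9\right) \left(-268\right) = 2412$)
$U \left(-896\right) + k = \left(-411\right) \left(-896\right) + 2412 = 368256 + 2412 = 370668$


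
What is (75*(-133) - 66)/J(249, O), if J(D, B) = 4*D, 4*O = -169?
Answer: -3347/332 ≈ -10.081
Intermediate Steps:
O = -169/4 (O = (¼)*(-169) = -169/4 ≈ -42.250)
(75*(-133) - 66)/J(249, O) = (75*(-133) - 66)/((4*249)) = (-9975 - 66)/996 = -10041*1/996 = -3347/332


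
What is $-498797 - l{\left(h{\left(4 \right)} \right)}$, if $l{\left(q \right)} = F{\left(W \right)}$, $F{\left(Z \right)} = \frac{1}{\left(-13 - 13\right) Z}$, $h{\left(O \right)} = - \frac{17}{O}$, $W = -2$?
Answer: $- \frac{25937445}{52} \approx -4.988 \cdot 10^{5}$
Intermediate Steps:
$F{\left(Z \right)} = - \frac{1}{26 Z}$ ($F{\left(Z \right)} = \frac{1}{\left(-26\right) Z} = - \frac{1}{26 Z}$)
$l{\left(q \right)} = \frac{1}{52}$ ($l{\left(q \right)} = - \frac{1}{26 \left(-2\right)} = \left(- \frac{1}{26}\right) \left(- \frac{1}{2}\right) = \frac{1}{52}$)
$-498797 - l{\left(h{\left(4 \right)} \right)} = -498797 - \frac{1}{52} = - \frac{25937445}{52}$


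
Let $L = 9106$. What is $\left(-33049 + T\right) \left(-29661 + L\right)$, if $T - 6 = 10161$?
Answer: $470339510$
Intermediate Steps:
$T = 10167$ ($T = 6 + 10161 = 10167$)
$\left(-33049 + T\right) \left(-29661 + L\right) = \left(-33049 + 10167\right) \left(-29661 + 9106\right) = \left(-22882\right) \left(-20555\right) = 470339510$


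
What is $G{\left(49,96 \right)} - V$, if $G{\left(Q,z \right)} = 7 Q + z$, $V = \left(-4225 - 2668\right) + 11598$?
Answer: $-4266$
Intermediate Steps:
$V = 4705$ ($V = -6893 + 11598 = 4705$)
$G{\left(Q,z \right)} = z + 7 Q$
$G{\left(49,96 \right)} - V = \left(96 + 7 \cdot 49\right) - 4705 = \left(96 + 343\right) - 4705 = 439 - 4705 = -4266$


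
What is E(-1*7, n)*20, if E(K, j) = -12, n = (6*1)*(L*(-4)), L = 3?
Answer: -240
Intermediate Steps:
n = -72 (n = (6*1)*(3*(-4)) = 6*(-12) = -72)
E(-1*7, n)*20 = -12*20 = -240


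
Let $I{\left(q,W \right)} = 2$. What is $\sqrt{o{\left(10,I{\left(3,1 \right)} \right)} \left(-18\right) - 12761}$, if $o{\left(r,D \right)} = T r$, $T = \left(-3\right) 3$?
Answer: $i \sqrt{11141} \approx 105.55 i$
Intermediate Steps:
$T = -9$
$o{\left(r,D \right)} = - 9 r$
$\sqrt{o{\left(10,I{\left(3,1 \right)} \right)} \left(-18\right) - 12761} = \sqrt{\left(-9\right) 10 \left(-18\right) - 12761} = \sqrt{\left(-90\right) \left(-18\right) - 12761} = \sqrt{1620 - 12761} = \sqrt{-11141} = i \sqrt{11141}$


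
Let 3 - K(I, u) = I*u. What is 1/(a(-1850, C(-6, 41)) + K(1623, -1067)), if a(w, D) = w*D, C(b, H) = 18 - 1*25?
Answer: 1/1744694 ≈ 5.7317e-7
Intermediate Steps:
C(b, H) = -7 (C(b, H) = 18 - 25 = -7)
a(w, D) = D*w
K(I, u) = 3 - I*u
1/(a(-1850, C(-6, 41)) + K(1623, -1067)) = 1/(-7*(-1850) + (3 - 1*1623*(-1067))) = 1/(12950 + (3 + 1731741)) = 1/(12950 + 1731744) = 1/1744694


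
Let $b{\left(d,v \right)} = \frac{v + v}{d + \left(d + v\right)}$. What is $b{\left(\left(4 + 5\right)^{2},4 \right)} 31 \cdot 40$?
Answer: $\frac{4960}{83} \approx 59.759$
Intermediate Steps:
$b{\left(d,v \right)} = \frac{2 v}{v + 2 d}$
$b{\left(\left(4 + 5\right)^{2},4 \right)} 31 \cdot 40 = 2 \cdot 4 \frac{1}{4 + 2 \left(4 + 5\right)^{2}} \cdot 31 \cdot 40 = 2 \cdot 4 \frac{1}{4 + 2 \cdot 9^{2}} \cdot 31 \cdot 40 = 2 \cdot 4 \frac{1}{4 + 2 \cdot 81} \cdot 31 \cdot 40 = 2 \cdot 4 \frac{1}{4 + 162} \cdot 31 \cdot 40 = 2 \cdot 4 \cdot \frac{1}{166} \cdot 31 \cdot 40 = \frac{4}{83} \cdot 31 \cdot 40 = \frac{124}{83} \cdot 40 = \frac{4960}{83}$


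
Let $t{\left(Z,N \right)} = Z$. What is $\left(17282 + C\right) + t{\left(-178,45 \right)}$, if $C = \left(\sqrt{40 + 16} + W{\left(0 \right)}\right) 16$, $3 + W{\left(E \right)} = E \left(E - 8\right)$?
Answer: $17056 + 32 \sqrt{14} \approx 17176.0$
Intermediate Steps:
$W{\left(E \right)} = -3 + E \left(-8 + E\right)$ ($W{\left(E \right)} = -3 + E \left(E - 8\right) = -3 + E \left(-8 + E\right)$)
$C = -48 + 32 \sqrt{14}$ ($C = \left(\sqrt{40 + 16} - \left(3 - 0^{2}\right)\right) 16 = \left(\sqrt{56} + \left(-3 + 0 + 0\right)\right) 16 = \left(2 \sqrt{14} - 3\right) 16 = \left(-3 + 2 \sqrt{14}\right) 16 = -48 + 32 \sqrt{14} \approx 71.733$)
$\left(17282 + C\right) + t{\left(-178,45 \right)} = \left(17282 - \left(48 - 32 \sqrt{14}\right)\right) - 178 = \left(17234 + 32 \sqrt{14}\right) - 178 = 17056 + 32 \sqrt{14}$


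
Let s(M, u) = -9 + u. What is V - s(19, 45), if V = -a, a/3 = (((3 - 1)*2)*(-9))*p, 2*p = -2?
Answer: -144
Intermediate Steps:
p = -1 (p = (½)*(-2) = -1)
a = 108 (a = 3*((((3 - 1)*2)*(-9))*(-1)) = 3*(((2*2)*(-9))*(-1)) = 3*((4*(-9))*(-1)) = 3*(-36*(-1)) = 3*36 = 108)
V = -108 (V = -1*108 = -108)
V - s(19, 45) = -108 - (-9 + 45) = -108 - 1*36 = -108 - 36 = -144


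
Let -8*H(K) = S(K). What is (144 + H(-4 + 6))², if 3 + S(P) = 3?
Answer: 20736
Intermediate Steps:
S(P) = 0 (S(P) = -3 + 3 = 0)
H(K) = 0 (H(K) = -⅛*0 = 0)
(144 + H(-4 + 6))² = (144 + 0)² = 144² = 20736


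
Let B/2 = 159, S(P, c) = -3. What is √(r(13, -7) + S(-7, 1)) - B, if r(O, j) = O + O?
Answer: -318 + √23 ≈ -313.20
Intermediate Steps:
B = 318 (B = 2*159 = 318)
r(O, j) = 2*O
√(r(13, -7) + S(-7, 1)) - B = √(2*13 - 3) - 1*318 = √(26 - 3) - 318 = √23 - 318 = -318 + √23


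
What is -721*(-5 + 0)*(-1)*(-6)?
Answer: 21630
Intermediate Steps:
-721*(-5 + 0)*(-1)*(-6) = -721*(-5*(-1))*(-6) = -3605*(-6) = -721*(-30) = 21630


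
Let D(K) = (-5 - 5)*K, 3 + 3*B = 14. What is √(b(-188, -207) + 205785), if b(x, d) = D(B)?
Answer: √1851735/3 ≈ 453.59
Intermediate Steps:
B = 11/3 (B = -1 + (⅓)*14 = -1 + 14/3 = 11/3 ≈ 3.6667)
D(K) = -10*K
b(x, d) = -110/3 (b(x, d) = -10*11/3 = -110/3)
√(b(-188, -207) + 205785) = √(-110/3 + 205785) = √(617245/3) = √1851735/3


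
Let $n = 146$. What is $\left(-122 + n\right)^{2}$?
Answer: $576$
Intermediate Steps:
$\left(-122 + n\right)^{2} = \left(-122 + 146\right)^{2} = 24^{2} = 576$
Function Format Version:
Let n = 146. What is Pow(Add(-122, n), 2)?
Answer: 576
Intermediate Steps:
Pow(Add(-122, n), 2) = Pow(Add(-122, 146), 2) = Pow(24, 2) = 576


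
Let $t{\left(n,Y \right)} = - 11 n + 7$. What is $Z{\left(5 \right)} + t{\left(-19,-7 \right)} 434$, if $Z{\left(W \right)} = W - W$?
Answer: $93744$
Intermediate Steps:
$Z{\left(W \right)} = 0$
$t{\left(n,Y \right)} = 7 - 11 n$
$Z{\left(5 \right)} + t{\left(-19,-7 \right)} 434 = 0 + \left(7 - -209\right) 434 = 0 + \left(7 + 209\right) 434 = 0 + 216 \cdot 434 = 0 + 93744 = 93744$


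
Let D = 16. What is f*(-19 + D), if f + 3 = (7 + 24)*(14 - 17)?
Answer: 288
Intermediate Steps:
f = -96 (f = -3 + (7 + 24)*(14 - 17) = -3 + 31*(-3) = -3 - 93 = -96)
f*(-19 + D) = -96*(-19 + 16) = -96*(-3) = 288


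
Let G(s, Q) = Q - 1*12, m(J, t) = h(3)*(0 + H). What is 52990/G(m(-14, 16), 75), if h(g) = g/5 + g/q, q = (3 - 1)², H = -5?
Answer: 7570/9 ≈ 841.11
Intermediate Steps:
q = 4 (q = 2² = 4)
h(g) = 9*g/20 (h(g) = g/5 + g/4 = 9*g/20)
m(J, t) = -27/4 (m(J, t) = ((9/20)*3)*(0 - 5) = (27/20)*(-5) = -27/4)
G(s, Q) = -12 + Q (G(s, Q) = Q - 12 = -12 + Q)
52990/G(m(-14, 16), 75) = 52990/(-12 + 75) = 52990/63 = 52990*(1/63) = 7570/9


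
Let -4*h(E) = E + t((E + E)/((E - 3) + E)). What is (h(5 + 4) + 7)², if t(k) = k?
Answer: 7921/400 ≈ 19.802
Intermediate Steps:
h(E) = -E/4 - E/(2*(-3 + 2*E)) (h(E) = -(E + (E + E)/((E - 3) + E))/4 = -(E + (2*E)/((-3 + E) + E))/4 = -(E + (2*E)/(-3 + 2*E))/4 = -(E + 2*E/(-3 + 2*E))/4 = -E/4 - E/(2*(-3 + 2*E)))
(h(5 + 4) + 7)² = ((5 + 4)*(1 - 2*(5 + 4))/(4*(-3 + 2*(5 + 4))) + 7)² = ((¼)*9*(1 - 2*9)/(-3 + 2*9) + 7)² = ((¼)*9*(1 - 18)/(-3 + 18) + 7)² = ((¼)*9*(-17)/15 + 7)² = ((¼)*9*(1/15)*(-17) + 7)² = (-51/20 + 7)² = (89/20)² = 7921/400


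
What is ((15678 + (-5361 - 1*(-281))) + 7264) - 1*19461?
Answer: -1599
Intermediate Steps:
((15678 + (-5361 - 1*(-281))) + 7264) - 1*19461 = ((15678 + (-5361 + 281)) + 7264) - 19461 = ((15678 - 5080) + 7264) - 19461 = (10598 + 7264) - 19461 = 17862 - 19461 = -1599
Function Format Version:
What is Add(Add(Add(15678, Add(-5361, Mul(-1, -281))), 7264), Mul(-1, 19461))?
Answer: -1599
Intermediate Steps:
Add(Add(Add(15678, Add(-5361, Mul(-1, -281))), 7264), Mul(-1, 19461)) = Add(Add(Add(15678, Add(-5361, 281)), 7264), -19461) = Add(Add(Add(15678, -5080), 7264), -19461) = Add(Add(10598, 7264), -19461) = Add(17862, -19461) = -1599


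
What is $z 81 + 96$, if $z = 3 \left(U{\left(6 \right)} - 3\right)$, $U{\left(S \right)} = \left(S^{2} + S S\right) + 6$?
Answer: $18321$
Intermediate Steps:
$U{\left(S \right)} = 6 + 2 S^{2}$ ($U{\left(S \right)} = \left(S^{2} + S^{2}\right) + 6 = 2 S^{2} + 6 = 6 + 2 S^{2}$)
$z = 225$ ($z = 3 \left(\left(6 + 2 \cdot 6^{2}\right) - 3\right) = 3 \left(\left(6 + 2 \cdot 36\right) - 3\right) = 3 \left(\left(6 + 72\right) - 3\right) = 3 \left(78 - 3\right) = 3 \cdot 75 = 225$)
$z 81 + 96 = 225 \cdot 81 + 96 = 18225 + 96 = 18321$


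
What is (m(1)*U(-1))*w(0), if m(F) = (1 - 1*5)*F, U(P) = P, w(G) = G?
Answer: 0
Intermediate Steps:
m(F) = -4*F (m(F) = (1 - 5)*F = -4*F)
(m(1)*U(-1))*w(0) = (-4*1*(-1))*0 = -4*(-1)*0 = 4*0 = 0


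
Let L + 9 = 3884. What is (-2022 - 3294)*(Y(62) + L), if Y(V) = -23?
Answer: -20477232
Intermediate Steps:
L = 3875 (L = -9 + 3884 = 3875)
(-2022 - 3294)*(Y(62) + L) = (-2022 - 3294)*(-23 + 3875) = -5316*3852 = -20477232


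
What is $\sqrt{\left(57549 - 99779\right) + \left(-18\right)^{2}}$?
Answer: $i \sqrt{41906} \approx 204.71 i$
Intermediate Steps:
$\sqrt{\left(57549 - 99779\right) + \left(-18\right)^{2}} = \sqrt{-42230 + 324} = \sqrt{-41906} = i \sqrt{41906}$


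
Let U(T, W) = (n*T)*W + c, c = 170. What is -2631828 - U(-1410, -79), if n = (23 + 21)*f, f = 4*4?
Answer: -81050558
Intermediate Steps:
f = 16
n = 704 (n = (23 + 21)*16 = 44*16 = 704)
U(T, W) = 170 + 704*T*W (U(T, W) = (704*T)*W + 170 = 704*T*W + 170 = 170 + 704*T*W)
-2631828 - U(-1410, -79) = -2631828 - (170 + 704*(-1410)*(-79)) = -2631828 - (170 + 78418560) = -2631828 - 1*78418730 = -2631828 - 78418730 = -81050558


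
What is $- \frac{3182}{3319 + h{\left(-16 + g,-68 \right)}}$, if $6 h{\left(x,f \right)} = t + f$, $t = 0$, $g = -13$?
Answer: $- \frac{9546}{9923} \approx -0.96201$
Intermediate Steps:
$h{\left(x,f \right)} = \frac{f}{6}$ ($h{\left(x,f \right)} = \frac{0 + f}{6} = \frac{f}{6}$)
$- \frac{3182}{3319 + h{\left(-16 + g,-68 \right)}} = - \frac{3182}{3319 + \frac{1}{6} \left(-68\right)} = - \frac{3182}{3319 - \frac{34}{3}} = - \frac{3182}{\frac{9923}{3}} = \left(-3182\right) \frac{3}{9923} = - \frac{9546}{9923}$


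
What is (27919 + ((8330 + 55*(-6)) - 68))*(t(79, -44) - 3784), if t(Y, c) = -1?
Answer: -135696035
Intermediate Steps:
(27919 + ((8330 + 55*(-6)) - 68))*(t(79, -44) - 3784) = (27919 + ((8330 + 55*(-6)) - 68))*(-1 - 3784) = (27919 + ((8330 - 330) - 68))*(-3785) = (27919 + (8000 - 68))*(-3785) = (27919 + 7932)*(-3785) = 35851*(-3785) = -135696035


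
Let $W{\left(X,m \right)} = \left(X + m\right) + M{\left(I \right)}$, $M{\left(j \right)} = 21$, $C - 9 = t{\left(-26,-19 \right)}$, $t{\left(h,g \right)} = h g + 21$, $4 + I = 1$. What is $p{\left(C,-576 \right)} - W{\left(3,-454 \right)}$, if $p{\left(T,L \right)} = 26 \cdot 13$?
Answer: $768$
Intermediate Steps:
$I = -3$ ($I = -4 + 1 = -3$)
$t{\left(h,g \right)} = 21 + g h$ ($t{\left(h,g \right)} = g h + 21 = 21 + g h$)
$C = 524$ ($C = 9 + \left(21 - -494\right) = 9 + \left(21 + 494\right) = 9 + 515 = 524$)
$W{\left(X,m \right)} = 21 + X + m$ ($W{\left(X,m \right)} = \left(X + m\right) + 21 = 21 + X + m$)
$p{\left(T,L \right)} = 338$
$p{\left(C,-576 \right)} - W{\left(3,-454 \right)} = 338 - \left(21 + 3 - 454\right) = 338 - -430 = 338 + 430 = 768$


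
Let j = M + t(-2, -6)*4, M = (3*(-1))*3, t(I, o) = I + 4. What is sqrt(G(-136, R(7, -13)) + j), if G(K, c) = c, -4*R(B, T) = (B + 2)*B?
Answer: I*sqrt(67)/2 ≈ 4.0927*I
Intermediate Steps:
t(I, o) = 4 + I
R(B, T) = -B*(2 + B)/4 (R(B, T) = -(B + 2)*B/4 = -(2 + B)*B/4 = -B*(2 + B)/4)
M = -9 (M = -3*3 = -9)
j = -1 (j = -9 + (4 - 2)*4 = -9 + 2*4 = -9 + 8 = -1)
sqrt(G(-136, R(7, -13)) + j) = sqrt(-1/4*7*(2 + 7) - 1) = sqrt(-1/4*7*9 - 1) = sqrt(-63/4 - 1) = sqrt(-67/4) = I*sqrt(67)/2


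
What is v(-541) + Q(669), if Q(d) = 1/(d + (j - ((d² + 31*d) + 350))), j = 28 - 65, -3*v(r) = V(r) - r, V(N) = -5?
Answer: -83619217/468018 ≈ -178.67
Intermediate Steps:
v(r) = 5/3 + r/3 (v(r) = -(-5 - r)/3 = 5/3 + r/3)
j = -37
Q(d) = 1/(-387 - d² - 30*d) (Q(d) = 1/(d + (-37 - ((d² + 31*d) + 350))) = 1/(d + (-37 - (350 + d² + 31*d))) = 1/(d + (-37 + (-350 - d² - 31*d))) = 1/(d + (-387 - d² - 31*d)) = 1/(-387 - d² - 30*d))
v(-541) + Q(669) = (5/3 + (⅓)*(-541)) - 1/(387 + 669² + 30*669) = (5/3 - 541/3) - 1/(387 + 447561 + 20070) = -536/3 - 1/468018 = -83619217/468018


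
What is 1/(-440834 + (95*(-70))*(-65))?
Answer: -1/8584 ≈ -0.00011650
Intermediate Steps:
1/(-440834 + (95*(-70))*(-65)) = 1/(-440834 - 6650*(-65)) = 1/(-440834 + 432250) = 1/(-8584) = -1/8584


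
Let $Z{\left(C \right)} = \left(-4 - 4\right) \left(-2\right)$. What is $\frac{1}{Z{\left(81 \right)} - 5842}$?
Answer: $- \frac{1}{5826} \approx -0.00017164$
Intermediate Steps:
$Z{\left(C \right)} = 16$ ($Z{\left(C \right)} = \left(-8\right) \left(-2\right) = 16$)
$\frac{1}{Z{\left(81 \right)} - 5842} = \frac{1}{16 - 5842} = \frac{1}{-5826} = - \frac{1}{5826}$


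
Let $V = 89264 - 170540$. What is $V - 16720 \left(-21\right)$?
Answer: $269844$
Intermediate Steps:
$V = -81276$
$V - 16720 \left(-21\right) = -81276 - 16720 \left(-21\right) = -81276 - -351120 = -81276 + 351120 = 269844$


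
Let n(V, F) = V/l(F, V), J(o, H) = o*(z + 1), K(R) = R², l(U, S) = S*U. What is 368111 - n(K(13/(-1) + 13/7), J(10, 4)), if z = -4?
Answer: 11043331/30 ≈ 3.6811e+5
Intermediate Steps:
J(o, H) = -3*o (J(o, H) = o*(-4 + 1) = o*(-3) = -3*o)
n(V, F) = 1/F (n(V, F) = V/((V*F)) = V/((F*V)) = V*(1/(F*V)) = 1/F)
368111 - n(K(13/(-1) + 13/7), J(10, 4)) = 368111 - 1/((-3*10)) = 368111 - 1/(-30) = 368111 - 1*(-1/30) = 368111 + 1/30 = 11043331/30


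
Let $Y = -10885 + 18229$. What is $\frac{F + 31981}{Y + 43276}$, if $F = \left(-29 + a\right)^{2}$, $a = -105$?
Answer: $\frac{49937}{50620} \approx 0.98651$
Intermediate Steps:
$Y = 7344$
$F = 17956$ ($F = \left(-29 - 105\right)^{2} = \left(-134\right)^{2} = 17956$)
$\frac{F + 31981}{Y + 43276} = \frac{17956 + 31981}{7344 + 43276} = \frac{49937}{50620}$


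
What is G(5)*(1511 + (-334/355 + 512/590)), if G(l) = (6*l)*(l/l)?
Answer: 189878190/4189 ≈ 45328.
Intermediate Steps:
G(l) = 6*l (G(l) = (6*l)*1 = 6*l)
G(5)*(1511 + (-334/355 + 512/590)) = (6*5)*(1511 + (-334/355 + 512/590)) = 30*(1511 + (-334*1/355 + 512*(1/590))) = 30*(1511 + (-334/355 + 256/295)) = 30*(1511 - 306/4189) = 30*(6329273/4189) = 189878190/4189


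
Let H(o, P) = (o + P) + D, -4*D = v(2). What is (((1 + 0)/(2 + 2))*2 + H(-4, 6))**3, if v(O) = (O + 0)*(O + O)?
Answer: 1/8 ≈ 0.12500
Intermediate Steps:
v(O) = 2*O**2 (v(O) = O*(2*O) = 2*O**2)
D = -2 (D = -2**2/2 = -4/2 = -1/4*8 = -2)
H(o, P) = -2 + P + o (H(o, P) = (o + P) - 2 = (P + o) - 2 = -2 + P + o)
(((1 + 0)/(2 + 2))*2 + H(-4, 6))**3 = (((1 + 0)/(2 + 2))*2 + (-2 + 6 - 4))**3 = ((1/4)*2 + 0)**3 = (1/2 + 0)**3 = (1/2)**3 = 1/8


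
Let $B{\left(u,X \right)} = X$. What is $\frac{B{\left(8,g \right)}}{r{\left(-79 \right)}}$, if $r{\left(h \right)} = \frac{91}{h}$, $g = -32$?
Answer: $\frac{2528}{91} \approx 27.78$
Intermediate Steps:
$\frac{B{\left(8,g \right)}}{r{\left(-79 \right)}} = - \frac{32}{91 \frac{1}{-79}} = - \frac{32}{91 \left(- \frac{1}{79}\right)} = - \frac{32}{- \frac{91}{79}} = \left(-32\right) \left(- \frac{79}{91}\right) = \frac{2528}{91}$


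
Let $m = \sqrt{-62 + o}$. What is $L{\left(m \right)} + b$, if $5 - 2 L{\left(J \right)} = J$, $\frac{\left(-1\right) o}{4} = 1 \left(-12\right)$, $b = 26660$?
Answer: $\frac{53325}{2} - \frac{i \sqrt{14}}{2} \approx 26663.0 - 1.8708 i$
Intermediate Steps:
$o = 48$ ($o = - 4 \cdot 1 \left(-12\right) = \left(-4\right) \left(-12\right) = 48$)
$m = i \sqrt{14}$ ($m = \sqrt{-62 + 48} = \sqrt{-14} = i \sqrt{14} \approx 3.7417 i$)
$L{\left(J \right)} = \frac{5}{2} - \frac{J}{2}$
$L{\left(m \right)} + b = \left(\frac{5}{2} - \frac{i \sqrt{14}}{2}\right) + 26660 = \frac{53325}{2} - \frac{i \sqrt{14}}{2}$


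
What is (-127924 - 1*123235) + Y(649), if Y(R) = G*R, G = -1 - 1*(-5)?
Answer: -248563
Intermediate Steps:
G = 4 (G = -1 + 5 = 4)
Y(R) = 4*R
(-127924 - 1*123235) + Y(649) = (-127924 - 1*123235) + 4*649 = (-127924 - 123235) + 2596 = -251159 + 2596 = -248563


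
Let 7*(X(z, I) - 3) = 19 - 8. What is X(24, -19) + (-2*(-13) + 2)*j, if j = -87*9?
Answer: -153436/7 ≈ -21919.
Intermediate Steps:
X(z, I) = 32/7 (X(z, I) = 3 + (19 - 8)/7 = 3 + (⅐)*11 = 3 + 11/7 = 32/7)
j = -783
X(24, -19) + (-2*(-13) + 2)*j = 32/7 + (-2*(-13) + 2)*(-783) = 32/7 + (26 + 2)*(-783) = 32/7 + 28*(-783) = 32/7 - 21924 = -153436/7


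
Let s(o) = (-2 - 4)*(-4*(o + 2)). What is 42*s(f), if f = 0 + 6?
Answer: 8064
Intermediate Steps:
f = 6
s(o) = 48 + 24*o (s(o) = -(-24)*(2 + o) = -6*(-8 - 4*o) = 48 + 24*o)
42*s(f) = 42*(48 + 24*6) = 42*(48 + 144) = 42*192 = 8064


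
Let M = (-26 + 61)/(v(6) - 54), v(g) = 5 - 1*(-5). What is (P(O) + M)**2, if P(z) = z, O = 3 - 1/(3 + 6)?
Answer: 687241/156816 ≈ 4.3825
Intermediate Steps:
v(g) = 10 (v(g) = 5 + 5 = 10)
O = 26/9 (O = 3 - 1/9 = 26/9 ≈ 2.8889)
M = -35/44 (M = (-26 + 61)/(10 - 54) = 35/(-44) = 35*(-1/44) = -35/44 ≈ -0.79545)
(P(O) + M)**2 = (26/9 - 35/44)**2 = (829/396)**2 = 687241/156816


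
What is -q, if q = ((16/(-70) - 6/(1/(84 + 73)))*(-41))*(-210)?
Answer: 8112588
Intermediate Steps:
q = -8112588 (q = ((16*(-1/70) - 6/(1/157))*(-41))*(-210) = ((-8/35 - 6/1/157)*(-41))*(-210) = ((-8/35 - 6*157)*(-41))*(-210) = ((-8/35 - 942)*(-41))*(-210) = -32978/35*(-41)*(-210) = (1352098/35)*(-210) = -8112588)
-q = -1*(-8112588) = 8112588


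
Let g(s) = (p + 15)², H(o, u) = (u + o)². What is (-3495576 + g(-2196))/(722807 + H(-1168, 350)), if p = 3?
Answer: -1165084/463977 ≈ -2.5111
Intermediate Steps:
H(o, u) = (o + u)²
g(s) = 324 (g(s) = (3 + 15)² = 18² = 324)
(-3495576 + g(-2196))/(722807 + H(-1168, 350)) = (-3495576 + 324)/(722807 + (-1168 + 350)²) = -3495252/(722807 + (-818)²) = -3495252/(722807 + 669124) = -3495252/1391931 = -3495252*1/1391931 = -1165084/463977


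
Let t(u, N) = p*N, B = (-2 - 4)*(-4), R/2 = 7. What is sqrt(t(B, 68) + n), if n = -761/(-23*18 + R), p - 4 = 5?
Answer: sqrt(245561)/20 ≈ 24.777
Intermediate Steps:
p = 9 (p = 4 + 5 = 9)
R = 14 (R = 2*7 = 14)
B = 24 (B = -6*(-4) = 24)
t(u, N) = 9*N
n = 761/400 (n = -761/(-23*18 + 14) = -761/(-414 + 14) = -761/(-400) = -761*(-1/400) = 761/400 ≈ 1.9025)
sqrt(t(B, 68) + n) = sqrt(9*68 + 761/400) = sqrt(612 + 761/400) = sqrt(245561/400) = sqrt(245561)/20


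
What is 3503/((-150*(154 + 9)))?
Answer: -3503/24450 ≈ -0.14327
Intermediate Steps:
3503/((-150*(154 + 9))) = 3503/((-150*163)) = 3503/(-24450) = 3503*(-1/24450) = -3503/24450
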